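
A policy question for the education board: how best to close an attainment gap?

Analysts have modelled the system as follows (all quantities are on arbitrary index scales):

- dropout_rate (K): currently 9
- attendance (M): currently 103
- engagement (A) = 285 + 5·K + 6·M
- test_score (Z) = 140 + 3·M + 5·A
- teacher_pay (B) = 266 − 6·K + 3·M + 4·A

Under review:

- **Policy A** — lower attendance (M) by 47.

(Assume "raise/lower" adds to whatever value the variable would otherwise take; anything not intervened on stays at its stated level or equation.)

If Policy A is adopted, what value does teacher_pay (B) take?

3044

Policy A (M − 47):
  K = 9
  M = 103 − 47 = 56
  A = 285 + 5·9 + 6·56 = 666
  B = 266 − 6·9 + 3·56 + 4·666 = 3044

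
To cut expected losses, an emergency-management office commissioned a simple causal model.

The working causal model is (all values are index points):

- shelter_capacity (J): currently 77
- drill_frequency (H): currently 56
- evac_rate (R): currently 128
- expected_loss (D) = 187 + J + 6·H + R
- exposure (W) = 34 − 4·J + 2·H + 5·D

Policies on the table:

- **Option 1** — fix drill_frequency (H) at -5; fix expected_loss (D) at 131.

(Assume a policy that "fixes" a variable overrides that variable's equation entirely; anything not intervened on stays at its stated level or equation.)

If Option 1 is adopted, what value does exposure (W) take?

Option 1 (H := -5, D := 131):
  J = 77
  H = -5
  R = 128
  D = 131
  W = 34 − 4·77 + 2·(-5) + 5·131 = 371

371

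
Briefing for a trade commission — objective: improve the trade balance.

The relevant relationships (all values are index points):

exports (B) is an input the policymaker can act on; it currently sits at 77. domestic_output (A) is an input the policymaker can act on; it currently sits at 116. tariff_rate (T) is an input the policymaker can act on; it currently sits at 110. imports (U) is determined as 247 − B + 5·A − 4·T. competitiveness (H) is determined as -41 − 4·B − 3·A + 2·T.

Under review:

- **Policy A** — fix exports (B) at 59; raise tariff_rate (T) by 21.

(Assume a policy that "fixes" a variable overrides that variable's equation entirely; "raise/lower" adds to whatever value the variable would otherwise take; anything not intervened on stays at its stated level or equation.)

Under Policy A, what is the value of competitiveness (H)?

Policy A (B := 59, T + 21):
  B = 59
  A = 116
  T = 110 + 21 = 131
  H = -41 − 4·59 − 3·116 + 2·131 = -363

-363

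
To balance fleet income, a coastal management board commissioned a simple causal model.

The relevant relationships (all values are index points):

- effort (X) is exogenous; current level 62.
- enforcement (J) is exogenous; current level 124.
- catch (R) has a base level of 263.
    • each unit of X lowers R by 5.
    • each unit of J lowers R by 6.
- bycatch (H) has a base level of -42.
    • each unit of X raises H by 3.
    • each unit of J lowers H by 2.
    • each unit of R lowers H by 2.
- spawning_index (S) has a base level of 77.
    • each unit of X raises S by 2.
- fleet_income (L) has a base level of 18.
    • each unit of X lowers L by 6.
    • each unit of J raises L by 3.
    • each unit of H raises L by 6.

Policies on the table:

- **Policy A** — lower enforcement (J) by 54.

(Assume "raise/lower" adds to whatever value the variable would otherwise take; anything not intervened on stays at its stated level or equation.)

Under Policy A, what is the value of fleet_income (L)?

Policy A (J − 54):
  X = 62
  J = 124 − 54 = 70
  R = 263 − 5·62 − 6·70 = -467
  H = -42 + 3·62 − 2·70 − 2·(-467) = 938
  L = 18 − 6·62 + 3·70 + 6·938 = 5484

5484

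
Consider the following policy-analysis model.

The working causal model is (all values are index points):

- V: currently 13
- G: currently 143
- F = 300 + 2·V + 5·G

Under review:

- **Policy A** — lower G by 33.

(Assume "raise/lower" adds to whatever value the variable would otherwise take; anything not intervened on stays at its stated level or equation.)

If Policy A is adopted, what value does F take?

Policy A (G − 33):
  V = 13
  G = 143 − 33 = 110
  F = 300 + 2·13 + 5·110 = 876

876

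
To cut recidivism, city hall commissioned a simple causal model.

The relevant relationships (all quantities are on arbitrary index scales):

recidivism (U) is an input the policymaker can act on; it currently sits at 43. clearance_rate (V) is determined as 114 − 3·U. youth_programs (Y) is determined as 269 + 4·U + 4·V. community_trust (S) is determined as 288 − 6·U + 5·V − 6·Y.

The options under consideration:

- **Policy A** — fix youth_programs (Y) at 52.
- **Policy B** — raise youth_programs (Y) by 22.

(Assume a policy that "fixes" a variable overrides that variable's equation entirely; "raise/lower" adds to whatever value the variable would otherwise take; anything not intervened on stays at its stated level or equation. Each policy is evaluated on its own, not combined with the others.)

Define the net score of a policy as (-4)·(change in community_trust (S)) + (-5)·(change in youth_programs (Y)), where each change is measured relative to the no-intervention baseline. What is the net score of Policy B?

Baseline:
  U = 43
  V = 114 − 3·43 = -15
  Y = 269 + 4·43 + 4·(-15) = 381
  S = 288 − 6·43 + 5·(-15) − 6·381 = -2331
Policy B (Y + 22):
  U = 43
  V = 114 − 3·43 = -15
  Y = 269 + 4·43 + 4·(-15) (+22 from intervention) = 403
  S = 288 − 6·43 + 5·(-15) − 6·403 = -2463
ΔS = -2463 − (-2331) = -132; ΔY = 403 − 381 = 22
Score = (-4)·(-132) + (-5)·22 = 418

418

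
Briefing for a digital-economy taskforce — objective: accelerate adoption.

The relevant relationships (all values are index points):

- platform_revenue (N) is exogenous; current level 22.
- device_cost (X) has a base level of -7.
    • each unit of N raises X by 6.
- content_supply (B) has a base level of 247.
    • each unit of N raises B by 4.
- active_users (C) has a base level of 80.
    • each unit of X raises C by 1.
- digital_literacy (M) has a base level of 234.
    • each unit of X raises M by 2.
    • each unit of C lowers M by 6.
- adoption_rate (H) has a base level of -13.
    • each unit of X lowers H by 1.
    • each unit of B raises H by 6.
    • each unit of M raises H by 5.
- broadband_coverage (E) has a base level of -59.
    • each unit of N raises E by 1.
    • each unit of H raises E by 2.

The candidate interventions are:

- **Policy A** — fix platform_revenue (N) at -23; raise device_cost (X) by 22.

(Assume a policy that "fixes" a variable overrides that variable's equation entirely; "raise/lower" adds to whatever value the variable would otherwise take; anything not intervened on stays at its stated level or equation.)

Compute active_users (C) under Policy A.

Policy A (N := -23, X + 22):
  N = -23
  X = -7 + 6·(-23) (+22 from intervention) = -123
  C = 80 + (-123) = -43

-43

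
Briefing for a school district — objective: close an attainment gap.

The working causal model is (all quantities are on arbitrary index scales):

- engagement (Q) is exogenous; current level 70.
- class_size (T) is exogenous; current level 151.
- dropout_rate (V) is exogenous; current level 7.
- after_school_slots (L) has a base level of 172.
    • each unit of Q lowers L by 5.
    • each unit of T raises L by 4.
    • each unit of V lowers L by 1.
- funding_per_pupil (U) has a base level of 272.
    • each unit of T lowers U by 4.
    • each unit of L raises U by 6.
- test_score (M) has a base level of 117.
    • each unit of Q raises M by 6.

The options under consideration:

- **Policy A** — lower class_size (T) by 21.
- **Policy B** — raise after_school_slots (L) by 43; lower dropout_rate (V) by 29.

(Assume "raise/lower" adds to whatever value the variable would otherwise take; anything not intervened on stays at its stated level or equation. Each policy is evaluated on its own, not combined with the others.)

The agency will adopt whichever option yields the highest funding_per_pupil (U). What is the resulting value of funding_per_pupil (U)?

2614

Policy A (T − 21):
  Q = 70
  T = 151 − 21 = 130
  V = 7
  L = 172 − 5·70 + 4·130 − 7 = 335
  U = 272 − 4·130 + 6·335 = 1762
Policy B (L + 43, V − 29):
  Q = 70
  T = 151
  V = 7 − 29 = -22
  L = 172 − 5·70 + 4·151 − (-22) (+43 from intervention) = 491
  U = 272 − 4·151 + 6·491 = 2614
Comparing — Policy A: U=1762, Policy B: U=2614. Highest is 2614 (Policy B).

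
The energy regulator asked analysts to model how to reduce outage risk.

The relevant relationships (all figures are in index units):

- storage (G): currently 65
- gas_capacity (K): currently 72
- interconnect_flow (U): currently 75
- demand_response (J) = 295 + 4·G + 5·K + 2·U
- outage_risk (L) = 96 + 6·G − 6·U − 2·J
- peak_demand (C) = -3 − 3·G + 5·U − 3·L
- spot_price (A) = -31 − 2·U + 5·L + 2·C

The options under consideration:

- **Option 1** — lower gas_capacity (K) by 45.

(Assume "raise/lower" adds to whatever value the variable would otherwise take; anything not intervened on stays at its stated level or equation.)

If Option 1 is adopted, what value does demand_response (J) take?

Option 1 (K − 45):
  G = 65
  K = 72 − 45 = 27
  U = 75
  J = 295 + 4·65 + 5·27 + 2·75 = 840

840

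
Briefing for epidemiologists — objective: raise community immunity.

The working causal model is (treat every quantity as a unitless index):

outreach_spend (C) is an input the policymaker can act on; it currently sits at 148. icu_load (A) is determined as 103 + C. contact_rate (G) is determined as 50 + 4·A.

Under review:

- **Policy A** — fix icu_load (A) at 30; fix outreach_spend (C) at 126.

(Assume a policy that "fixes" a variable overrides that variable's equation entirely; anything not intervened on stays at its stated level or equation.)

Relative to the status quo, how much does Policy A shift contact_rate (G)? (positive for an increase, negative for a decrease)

Baseline:
  C = 148
  A = 103 + 148 = 251
  G = 50 + 4·251 = 1054
Policy A (A := 30, C := 126):
  C = 126
  A = 30
  G = 50 + 4·30 = 170
Change in G: 170 − 1054 = -884

-884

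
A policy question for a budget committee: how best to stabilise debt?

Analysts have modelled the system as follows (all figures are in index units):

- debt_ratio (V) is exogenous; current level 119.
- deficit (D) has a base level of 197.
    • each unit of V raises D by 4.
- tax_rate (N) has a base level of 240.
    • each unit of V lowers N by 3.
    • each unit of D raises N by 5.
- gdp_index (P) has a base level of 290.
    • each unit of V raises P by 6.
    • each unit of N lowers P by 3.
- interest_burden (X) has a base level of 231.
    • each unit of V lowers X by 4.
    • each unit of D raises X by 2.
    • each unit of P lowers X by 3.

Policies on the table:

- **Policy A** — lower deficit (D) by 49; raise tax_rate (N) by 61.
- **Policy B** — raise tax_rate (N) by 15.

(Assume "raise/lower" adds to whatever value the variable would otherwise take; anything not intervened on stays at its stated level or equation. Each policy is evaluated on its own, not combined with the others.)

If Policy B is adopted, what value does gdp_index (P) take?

Policy B (N + 15):
  V = 119
  D = 197 + 4·119 = 673
  N = 240 − 3·119 + 5·673 (+15 from intervention) = 3263
  P = 290 + 6·119 − 3·3263 = -8785

-8785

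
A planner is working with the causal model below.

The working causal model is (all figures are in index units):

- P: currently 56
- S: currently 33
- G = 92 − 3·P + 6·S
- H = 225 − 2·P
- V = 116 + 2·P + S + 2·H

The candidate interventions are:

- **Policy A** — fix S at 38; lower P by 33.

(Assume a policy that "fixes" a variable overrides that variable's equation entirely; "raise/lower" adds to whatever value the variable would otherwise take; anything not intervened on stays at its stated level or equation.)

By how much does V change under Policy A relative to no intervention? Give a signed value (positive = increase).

Baseline:
  P = 56
  S = 33
  H = 225 − 2·56 = 113
  V = 116 + 2·56 + 33 + 2·113 = 487
Policy A (S := 38, P − 33):
  P = 56 − 33 = 23
  S = 38
  H = 225 − 2·23 = 179
  V = 116 + 2·23 + 38 + 2·179 = 558
Change in V: 558 − 487 = 71

71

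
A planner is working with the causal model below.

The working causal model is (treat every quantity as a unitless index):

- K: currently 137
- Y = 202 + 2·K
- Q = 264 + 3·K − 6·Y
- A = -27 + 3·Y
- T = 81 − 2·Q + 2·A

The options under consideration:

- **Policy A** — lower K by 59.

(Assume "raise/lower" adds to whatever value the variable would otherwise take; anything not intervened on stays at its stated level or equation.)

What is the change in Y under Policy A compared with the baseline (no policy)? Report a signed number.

-118

Baseline:
  K = 137
  Y = 202 + 2·137 = 476
Policy A (K − 59):
  K = 137 − 59 = 78
  Y = 202 + 2·78 = 358
Change in Y: 358 − 476 = -118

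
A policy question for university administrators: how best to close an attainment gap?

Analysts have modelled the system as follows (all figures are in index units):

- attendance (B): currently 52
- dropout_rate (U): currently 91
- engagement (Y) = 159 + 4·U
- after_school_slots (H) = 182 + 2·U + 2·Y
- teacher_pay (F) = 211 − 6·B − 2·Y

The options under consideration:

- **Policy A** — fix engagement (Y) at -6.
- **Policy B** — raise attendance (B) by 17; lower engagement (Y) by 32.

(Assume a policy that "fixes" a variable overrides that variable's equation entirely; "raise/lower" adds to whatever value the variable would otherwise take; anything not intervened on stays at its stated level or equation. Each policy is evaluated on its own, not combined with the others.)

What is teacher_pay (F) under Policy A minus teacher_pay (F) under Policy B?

Policy A (Y := -6):
  B = 52
  U = 91
  Y = -6
  F = 211 − 6·52 − 2·(-6) = -89
Policy B (B + 17, Y − 32):
  B = 52 + 17 = 69
  U = 91
  Y = 159 + 4·91 (−32 from intervention) = 491
  F = 211 − 6·69 − 2·491 = -1185
F: -89 − (-1185) = 1096

1096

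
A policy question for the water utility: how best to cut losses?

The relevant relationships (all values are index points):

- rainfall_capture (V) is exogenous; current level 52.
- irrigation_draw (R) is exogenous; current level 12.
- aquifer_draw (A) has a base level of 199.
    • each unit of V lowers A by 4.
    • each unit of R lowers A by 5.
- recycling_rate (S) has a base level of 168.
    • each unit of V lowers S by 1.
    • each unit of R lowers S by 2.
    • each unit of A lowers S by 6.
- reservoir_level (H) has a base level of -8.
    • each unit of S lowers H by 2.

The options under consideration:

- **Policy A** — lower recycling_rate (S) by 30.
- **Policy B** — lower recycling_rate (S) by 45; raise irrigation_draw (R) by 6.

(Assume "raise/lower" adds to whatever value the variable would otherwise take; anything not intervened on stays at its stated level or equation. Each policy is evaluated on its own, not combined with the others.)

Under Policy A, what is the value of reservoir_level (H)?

Policy A (S − 30):
  V = 52
  R = 12
  A = 199 − 4·52 − 5·12 = -69
  S = 168 − 52 − 2·12 − 6·(-69) (−30 from intervention) = 476
  H = -8 − 2·476 = -960

-960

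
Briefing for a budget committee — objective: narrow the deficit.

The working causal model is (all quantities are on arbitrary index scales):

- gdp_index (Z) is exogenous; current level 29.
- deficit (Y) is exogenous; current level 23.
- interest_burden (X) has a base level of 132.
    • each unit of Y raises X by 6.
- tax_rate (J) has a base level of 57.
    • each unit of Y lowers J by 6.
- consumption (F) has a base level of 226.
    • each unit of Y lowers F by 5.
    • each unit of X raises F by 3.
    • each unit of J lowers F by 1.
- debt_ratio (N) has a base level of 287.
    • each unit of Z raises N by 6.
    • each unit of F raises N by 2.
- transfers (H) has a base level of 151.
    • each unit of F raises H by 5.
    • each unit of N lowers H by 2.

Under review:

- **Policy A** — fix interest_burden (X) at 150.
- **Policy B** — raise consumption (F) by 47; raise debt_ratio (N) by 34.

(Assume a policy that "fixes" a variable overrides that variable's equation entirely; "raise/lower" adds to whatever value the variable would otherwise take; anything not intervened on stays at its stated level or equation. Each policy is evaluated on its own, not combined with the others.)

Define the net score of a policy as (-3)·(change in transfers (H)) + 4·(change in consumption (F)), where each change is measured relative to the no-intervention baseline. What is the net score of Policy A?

-360

Baseline:
  Z = 29
  Y = 23
  X = 132 + 6·23 = 270
  J = 57 − 6·23 = -81
  F = 226 − 5·23 + 3·270 − (-81) = 1002
  N = 287 + 6·29 + 2·1002 = 2465
  H = 151 + 5·1002 − 2·2465 = 231
Policy A (X := 150):
  Z = 29
  Y = 23
  X = 150
  J = 57 − 6·23 = -81
  F = 226 − 5·23 + 3·150 − (-81) = 642
  N = 287 + 6·29 + 2·642 = 1745
  H = 151 + 5·642 − 2·1745 = -129
ΔH = -129 − 231 = -360; ΔF = 642 − 1002 = -360
Score = (-3)·(-360) + 4·(-360) = -360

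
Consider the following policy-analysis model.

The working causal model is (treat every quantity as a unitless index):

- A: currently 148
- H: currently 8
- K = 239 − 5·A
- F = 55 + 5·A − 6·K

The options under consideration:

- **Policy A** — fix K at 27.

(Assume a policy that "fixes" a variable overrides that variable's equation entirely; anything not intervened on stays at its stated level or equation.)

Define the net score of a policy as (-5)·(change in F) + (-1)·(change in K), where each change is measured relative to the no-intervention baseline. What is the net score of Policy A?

Baseline:
  A = 148
  K = 239 − 5·148 = -501
  F = 55 + 5·148 − 6·(-501) = 3801
Policy A (K := 27):
  A = 148
  K = 27
  F = 55 + 5·148 − 6·27 = 633
ΔF = 633 − 3801 = -3168; ΔK = 27 − (-501) = 528
Score = (-5)·(-3168) + (-1)·528 = 15312

15312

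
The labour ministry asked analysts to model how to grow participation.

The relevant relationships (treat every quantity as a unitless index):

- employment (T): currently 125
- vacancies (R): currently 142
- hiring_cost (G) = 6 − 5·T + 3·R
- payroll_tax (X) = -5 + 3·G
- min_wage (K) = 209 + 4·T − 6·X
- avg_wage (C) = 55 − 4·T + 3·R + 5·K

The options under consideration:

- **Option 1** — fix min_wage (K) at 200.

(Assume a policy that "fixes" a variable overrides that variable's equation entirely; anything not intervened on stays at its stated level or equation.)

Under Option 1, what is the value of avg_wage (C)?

981

Option 1 (K := 200):
  T = 125
  R = 142
  G = 6 − 5·125 + 3·142 = -193
  X = -5 + 3·(-193) = -584
  K = 200
  C = 55 − 4·125 + 3·142 + 5·200 = 981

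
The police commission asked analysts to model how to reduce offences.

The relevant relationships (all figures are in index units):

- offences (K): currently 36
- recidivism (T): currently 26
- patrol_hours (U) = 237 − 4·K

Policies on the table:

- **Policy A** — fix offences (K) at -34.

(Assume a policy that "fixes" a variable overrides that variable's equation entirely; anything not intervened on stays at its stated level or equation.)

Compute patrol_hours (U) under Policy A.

Policy A (K := -34):
  K = -34
  U = 237 − 4·(-34) = 373

373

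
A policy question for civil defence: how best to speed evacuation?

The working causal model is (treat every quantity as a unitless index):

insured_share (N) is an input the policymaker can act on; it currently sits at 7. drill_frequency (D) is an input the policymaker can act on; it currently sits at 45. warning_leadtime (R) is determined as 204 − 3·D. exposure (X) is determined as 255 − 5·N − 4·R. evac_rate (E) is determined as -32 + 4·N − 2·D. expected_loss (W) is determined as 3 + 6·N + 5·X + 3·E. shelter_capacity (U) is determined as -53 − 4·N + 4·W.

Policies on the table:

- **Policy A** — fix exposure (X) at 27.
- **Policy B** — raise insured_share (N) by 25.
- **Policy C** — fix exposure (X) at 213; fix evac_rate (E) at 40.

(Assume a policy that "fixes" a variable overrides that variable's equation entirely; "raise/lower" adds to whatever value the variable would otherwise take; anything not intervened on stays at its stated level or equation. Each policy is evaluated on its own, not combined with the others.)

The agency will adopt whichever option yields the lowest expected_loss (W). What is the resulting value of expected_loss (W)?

-692

Policy A (X := 27):
  N = 7
  D = 45
  R = 204 − 3·45 = 69
  X = 27
  E = -32 + 4·7 − 2·45 = -94
  W = 3 + 6·7 + 5·27 + 3·(-94) = -102
Policy B (N + 25):
  N = 7 + 25 = 32
  D = 45
  R = 204 − 3·45 = 69
  X = 255 − 5·32 − 4·69 = -181
  E = -32 + 4·32 − 2·45 = 6
  W = 3 + 6·32 + 5·(-181) + 3·6 = -692
Policy C (X := 213, E := 40):
  N = 7
  D = 45
  R = 204 − 3·45 = 69
  X = 213
  E = 40
  W = 3 + 6·7 + 5·213 + 3·40 = 1230
Comparing — Policy A: W=-102, Policy B: W=-692, Policy C: W=1230. Lowest is -692 (Policy B).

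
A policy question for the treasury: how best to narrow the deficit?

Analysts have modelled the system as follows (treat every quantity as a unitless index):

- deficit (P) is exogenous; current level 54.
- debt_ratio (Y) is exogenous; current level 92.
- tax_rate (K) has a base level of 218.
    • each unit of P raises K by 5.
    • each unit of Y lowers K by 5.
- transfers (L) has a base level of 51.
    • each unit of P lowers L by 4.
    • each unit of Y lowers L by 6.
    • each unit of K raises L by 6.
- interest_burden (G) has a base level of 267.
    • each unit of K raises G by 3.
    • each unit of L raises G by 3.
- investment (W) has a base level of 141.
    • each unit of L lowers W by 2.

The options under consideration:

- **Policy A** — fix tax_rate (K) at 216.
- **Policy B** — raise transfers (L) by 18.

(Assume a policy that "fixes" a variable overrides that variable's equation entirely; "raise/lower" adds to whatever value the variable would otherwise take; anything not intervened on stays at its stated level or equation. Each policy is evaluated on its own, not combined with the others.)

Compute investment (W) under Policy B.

1203

Policy B (L + 18):
  P = 54
  Y = 92
  K = 218 + 5·54 − 5·92 = 28
  L = 51 − 4·54 − 6·92 + 6·28 (+18 from intervention) = -531
  W = 141 − 2·(-531) = 1203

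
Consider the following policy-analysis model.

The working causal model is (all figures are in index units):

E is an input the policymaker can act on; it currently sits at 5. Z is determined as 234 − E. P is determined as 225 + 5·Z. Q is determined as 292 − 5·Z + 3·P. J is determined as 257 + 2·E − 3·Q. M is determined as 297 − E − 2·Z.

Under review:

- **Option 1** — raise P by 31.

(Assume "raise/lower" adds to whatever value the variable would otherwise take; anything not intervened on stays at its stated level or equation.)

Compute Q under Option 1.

3350

Option 1 (P + 31):
  E = 5
  Z = 234 − 5 = 229
  P = 225 + 5·229 (+31 from intervention) = 1401
  Q = 292 − 5·229 + 3·1401 = 3350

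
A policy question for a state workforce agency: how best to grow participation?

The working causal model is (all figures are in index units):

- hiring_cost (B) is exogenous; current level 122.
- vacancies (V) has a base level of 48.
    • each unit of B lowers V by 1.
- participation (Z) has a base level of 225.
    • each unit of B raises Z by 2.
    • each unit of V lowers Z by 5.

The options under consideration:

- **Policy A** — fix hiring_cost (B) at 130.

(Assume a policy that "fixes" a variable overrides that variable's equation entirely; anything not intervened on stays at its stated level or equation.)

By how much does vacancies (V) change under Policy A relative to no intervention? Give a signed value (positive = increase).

-8

Baseline:
  B = 122
  V = 48 − 122 = -74
Policy A (B := 130):
  B = 130
  V = 48 − 130 = -82
Change in V: -82 − (-74) = -8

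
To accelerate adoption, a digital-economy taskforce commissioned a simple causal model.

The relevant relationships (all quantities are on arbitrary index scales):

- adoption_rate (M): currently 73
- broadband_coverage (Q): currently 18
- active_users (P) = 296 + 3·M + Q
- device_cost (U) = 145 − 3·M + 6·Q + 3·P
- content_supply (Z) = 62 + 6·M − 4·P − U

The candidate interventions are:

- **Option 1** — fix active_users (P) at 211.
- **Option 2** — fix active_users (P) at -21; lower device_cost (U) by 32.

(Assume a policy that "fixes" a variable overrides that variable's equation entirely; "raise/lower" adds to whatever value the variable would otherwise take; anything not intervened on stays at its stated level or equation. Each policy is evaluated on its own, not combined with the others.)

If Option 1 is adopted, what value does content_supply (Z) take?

Option 1 (P := 211):
  M = 73
  Q = 18
  P = 211
  U = 145 − 3·73 + 6·18 + 3·211 = 667
  Z = 62 + 6·73 − 4·211 − 667 = -1011

-1011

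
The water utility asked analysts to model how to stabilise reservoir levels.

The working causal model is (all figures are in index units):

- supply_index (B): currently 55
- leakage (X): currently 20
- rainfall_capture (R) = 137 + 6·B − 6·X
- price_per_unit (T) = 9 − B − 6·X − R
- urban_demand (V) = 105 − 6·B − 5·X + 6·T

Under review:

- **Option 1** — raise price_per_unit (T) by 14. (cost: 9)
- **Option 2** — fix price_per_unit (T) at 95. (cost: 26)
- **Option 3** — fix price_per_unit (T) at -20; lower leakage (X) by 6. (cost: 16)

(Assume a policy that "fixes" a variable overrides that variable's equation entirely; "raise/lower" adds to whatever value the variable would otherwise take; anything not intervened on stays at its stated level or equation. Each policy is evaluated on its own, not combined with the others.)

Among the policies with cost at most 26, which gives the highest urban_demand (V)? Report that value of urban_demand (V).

Option 1 (T + 14):
  B = 55
  X = 20
  R = 137 + 6·55 − 6·20 = 347
  T = 9 − 55 − 6·20 − 347 (+14 from intervention) = -499
  V = 105 − 6·55 − 5·20 + 6·(-499) = -3319
Option 2 (T := 95):
  B = 55
  X = 20
  R = 137 + 6·55 − 6·20 = 347
  T = 95
  V = 105 − 6·55 − 5·20 + 6·95 = 245
Option 3 (T := -20, X − 6):
  B = 55
  X = 20 − 6 = 14
  R = 137 + 6·55 − 6·14 = 383
  T = -20
  V = 105 − 6·55 − 5·14 + 6·(-20) = -415
Comparing — Option 1: V=-3319, Option 2: V=245, Option 3: V=-415. Highest is 245 (Option 2).

245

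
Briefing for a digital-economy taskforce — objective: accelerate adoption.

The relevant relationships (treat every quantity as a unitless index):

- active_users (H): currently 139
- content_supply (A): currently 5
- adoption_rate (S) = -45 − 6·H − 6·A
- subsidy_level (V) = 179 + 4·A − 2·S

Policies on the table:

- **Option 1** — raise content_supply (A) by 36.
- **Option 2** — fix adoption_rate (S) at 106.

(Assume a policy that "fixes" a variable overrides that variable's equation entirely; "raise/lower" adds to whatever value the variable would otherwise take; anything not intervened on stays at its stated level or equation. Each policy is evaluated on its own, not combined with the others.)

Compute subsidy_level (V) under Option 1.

Option 1 (A + 36):
  H = 139
  A = 5 + 36 = 41
  S = -45 − 6·139 − 6·41 = -1125
  V = 179 + 4·41 − 2·(-1125) = 2593

2593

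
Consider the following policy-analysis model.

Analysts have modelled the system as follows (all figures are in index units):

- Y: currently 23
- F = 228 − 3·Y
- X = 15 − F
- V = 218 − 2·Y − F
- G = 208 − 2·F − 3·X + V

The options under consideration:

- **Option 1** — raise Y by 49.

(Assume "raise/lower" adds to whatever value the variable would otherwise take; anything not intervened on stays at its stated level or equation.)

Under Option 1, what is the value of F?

Option 1 (Y + 49):
  Y = 23 + 49 = 72
  F = 228 − 3·72 = 12

12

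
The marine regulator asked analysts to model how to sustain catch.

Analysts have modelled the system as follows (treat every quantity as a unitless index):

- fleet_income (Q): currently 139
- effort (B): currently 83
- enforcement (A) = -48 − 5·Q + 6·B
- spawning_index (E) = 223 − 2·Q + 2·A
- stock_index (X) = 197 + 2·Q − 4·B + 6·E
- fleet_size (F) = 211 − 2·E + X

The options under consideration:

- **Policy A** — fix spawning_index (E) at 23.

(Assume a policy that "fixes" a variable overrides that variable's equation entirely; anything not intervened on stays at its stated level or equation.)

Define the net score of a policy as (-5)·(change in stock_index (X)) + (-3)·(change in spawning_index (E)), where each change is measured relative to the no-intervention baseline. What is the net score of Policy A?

Baseline:
  Q = 139
  B = 83
  A = -48 − 5·139 + 6·83 = -245
  E = 223 − 2·139 + 2·(-245) = -545
  X = 197 + 2·139 − 4·83 + 6·(-545) = -3127
Policy A (E := 23):
  Q = 139
  B = 83
  A = -48 − 5·139 + 6·83 = -245
  E = 23
  X = 197 + 2·139 − 4·83 + 6·23 = 281
ΔX = 281 − (-3127) = 3408; ΔE = 23 − (-545) = 568
Score = (-5)·3408 + (-3)·568 = -18744

-18744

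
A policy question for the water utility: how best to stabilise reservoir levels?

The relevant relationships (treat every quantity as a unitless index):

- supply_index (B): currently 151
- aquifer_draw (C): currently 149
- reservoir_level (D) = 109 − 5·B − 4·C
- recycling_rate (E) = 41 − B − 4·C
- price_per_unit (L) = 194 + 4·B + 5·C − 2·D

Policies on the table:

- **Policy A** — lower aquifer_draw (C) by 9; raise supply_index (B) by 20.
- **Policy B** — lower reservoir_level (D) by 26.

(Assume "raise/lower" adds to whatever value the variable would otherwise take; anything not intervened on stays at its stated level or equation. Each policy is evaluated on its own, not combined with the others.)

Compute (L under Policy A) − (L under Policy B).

111

Policy A (C − 9, B + 20):
  B = 151 + 20 = 171
  C = 149 − 9 = 140
  D = 109 − 5·171 − 4·140 = -1306
  L = 194 + 4·171 + 5·140 − 2·(-1306) = 4190
Policy B (D − 26):
  B = 151
  C = 149
  D = 109 − 5·151 − 4·149 (−26 from intervention) = -1268
  L = 194 + 4·151 + 5·149 − 2·(-1268) = 4079
L: 4190 − 4079 = 111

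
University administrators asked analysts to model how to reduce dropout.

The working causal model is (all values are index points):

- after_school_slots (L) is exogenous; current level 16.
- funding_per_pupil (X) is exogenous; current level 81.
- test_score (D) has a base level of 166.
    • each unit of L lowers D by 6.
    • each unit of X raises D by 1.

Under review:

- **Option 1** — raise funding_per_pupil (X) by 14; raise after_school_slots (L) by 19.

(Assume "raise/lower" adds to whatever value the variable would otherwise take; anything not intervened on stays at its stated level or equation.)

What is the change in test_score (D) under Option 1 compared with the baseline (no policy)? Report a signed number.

Baseline:
  L = 16
  X = 81
  D = 166 − 6·16 + 81 = 151
Option 1 (X + 14, L + 19):
  L = 16 + 19 = 35
  X = 81 + 14 = 95
  D = 166 − 6·35 + 95 = 51
Change in D: 51 − 151 = -100

-100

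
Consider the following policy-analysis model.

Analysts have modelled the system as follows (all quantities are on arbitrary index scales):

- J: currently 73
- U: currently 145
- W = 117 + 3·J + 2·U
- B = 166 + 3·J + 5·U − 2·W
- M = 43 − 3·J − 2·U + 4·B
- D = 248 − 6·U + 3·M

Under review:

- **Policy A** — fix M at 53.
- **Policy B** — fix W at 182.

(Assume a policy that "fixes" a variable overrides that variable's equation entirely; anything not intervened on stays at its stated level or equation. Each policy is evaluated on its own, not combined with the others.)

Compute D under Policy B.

Policy B (W := 182):
  J = 73
  U = 145
  W = 182
  B = 166 + 3·73 + 5·145 − 2·182 = 746
  M = 43 − 3·73 − 2·145 + 4·746 = 2518
  D = 248 − 6·145 + 3·2518 = 6932

6932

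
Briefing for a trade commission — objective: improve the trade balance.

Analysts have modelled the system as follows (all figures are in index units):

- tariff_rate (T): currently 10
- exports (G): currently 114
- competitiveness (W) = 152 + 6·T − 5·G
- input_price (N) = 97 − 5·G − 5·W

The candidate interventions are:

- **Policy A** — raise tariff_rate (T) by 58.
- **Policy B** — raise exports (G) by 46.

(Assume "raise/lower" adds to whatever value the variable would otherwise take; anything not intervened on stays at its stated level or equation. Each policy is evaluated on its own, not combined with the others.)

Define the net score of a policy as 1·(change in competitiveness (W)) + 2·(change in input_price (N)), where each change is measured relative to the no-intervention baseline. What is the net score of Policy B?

Baseline:
  T = 10
  G = 114
  W = 152 + 6·10 − 5·114 = -358
  N = 97 − 5·114 − 5·(-358) = 1317
Policy B (G + 46):
  T = 10
  G = 114 + 46 = 160
  W = 152 + 6·10 − 5·160 = -588
  N = 97 − 5·160 − 5·(-588) = 2237
ΔW = -588 − (-358) = -230; ΔN = 2237 − 1317 = 920
Score = 1·(-230) + 2·920 = 1610

1610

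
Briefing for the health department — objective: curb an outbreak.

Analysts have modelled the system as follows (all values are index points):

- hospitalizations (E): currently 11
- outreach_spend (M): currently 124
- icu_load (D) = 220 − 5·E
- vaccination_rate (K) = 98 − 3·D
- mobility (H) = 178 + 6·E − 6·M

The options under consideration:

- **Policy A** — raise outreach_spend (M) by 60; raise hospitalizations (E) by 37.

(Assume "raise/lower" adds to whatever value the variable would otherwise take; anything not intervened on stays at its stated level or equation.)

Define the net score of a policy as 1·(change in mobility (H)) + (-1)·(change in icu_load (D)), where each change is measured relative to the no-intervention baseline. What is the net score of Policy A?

47

Baseline:
  E = 11
  M = 124
  D = 220 − 5·11 = 165
  H = 178 + 6·11 − 6·124 = -500
Policy A (M + 60, E + 37):
  E = 11 + 37 = 48
  M = 124 + 60 = 184
  D = 220 − 5·48 = -20
  H = 178 + 6·48 − 6·184 = -638
ΔH = -638 − (-500) = -138; ΔD = -20 − 165 = -185
Score = 1·(-138) + (-1)·(-185) = 47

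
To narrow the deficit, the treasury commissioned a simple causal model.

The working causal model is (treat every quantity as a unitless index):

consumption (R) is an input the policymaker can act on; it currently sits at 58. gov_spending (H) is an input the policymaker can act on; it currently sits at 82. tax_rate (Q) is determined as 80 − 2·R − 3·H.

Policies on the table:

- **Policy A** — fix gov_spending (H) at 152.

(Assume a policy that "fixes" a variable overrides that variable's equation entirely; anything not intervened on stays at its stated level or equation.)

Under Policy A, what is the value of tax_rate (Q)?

-492

Policy A (H := 152):
  R = 58
  H = 152
  Q = 80 − 2·58 − 3·152 = -492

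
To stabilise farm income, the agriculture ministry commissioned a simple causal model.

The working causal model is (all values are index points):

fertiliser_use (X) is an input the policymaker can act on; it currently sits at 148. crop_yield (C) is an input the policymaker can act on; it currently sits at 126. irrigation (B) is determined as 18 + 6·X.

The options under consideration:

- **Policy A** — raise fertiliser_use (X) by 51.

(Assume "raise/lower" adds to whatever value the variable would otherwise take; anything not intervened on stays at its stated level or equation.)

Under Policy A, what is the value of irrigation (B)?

Policy A (X + 51):
  X = 148 + 51 = 199
  B = 18 + 6·199 = 1212

1212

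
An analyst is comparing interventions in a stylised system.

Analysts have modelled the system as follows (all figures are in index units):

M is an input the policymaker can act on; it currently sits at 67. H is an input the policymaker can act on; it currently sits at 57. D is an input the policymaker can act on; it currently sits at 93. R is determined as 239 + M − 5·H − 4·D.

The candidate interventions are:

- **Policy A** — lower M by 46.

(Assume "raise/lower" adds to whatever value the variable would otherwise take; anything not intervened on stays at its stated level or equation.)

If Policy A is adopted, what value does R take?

Policy A (M − 46):
  M = 67 − 46 = 21
  H = 57
  D = 93
  R = 239 + 21 − 5·57 − 4·93 = -397

-397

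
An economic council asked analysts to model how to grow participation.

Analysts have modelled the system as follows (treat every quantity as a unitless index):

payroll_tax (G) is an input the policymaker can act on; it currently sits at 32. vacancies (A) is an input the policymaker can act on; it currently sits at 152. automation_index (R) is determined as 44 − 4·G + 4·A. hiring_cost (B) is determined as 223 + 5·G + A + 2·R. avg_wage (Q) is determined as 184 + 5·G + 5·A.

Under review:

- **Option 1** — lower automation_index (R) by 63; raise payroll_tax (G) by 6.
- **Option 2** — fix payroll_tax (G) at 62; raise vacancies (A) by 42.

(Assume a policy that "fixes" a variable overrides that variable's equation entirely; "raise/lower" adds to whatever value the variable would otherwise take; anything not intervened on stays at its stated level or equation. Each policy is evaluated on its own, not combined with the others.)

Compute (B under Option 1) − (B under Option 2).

Option 1 (R − 63, G + 6):
  G = 32 + 6 = 38
  A = 152
  R = 44 − 4·38 + 4·152 (−63 from intervention) = 437
  B = 223 + 5·38 + 152 + 2·437 = 1439
Option 2 (G := 62, A + 42):
  G = 62
  A = 152 + 42 = 194
  R = 44 − 4·62 + 4·194 = 572
  B = 223 + 5·62 + 194 + 2·572 = 1871
B: 1439 − 1871 = -432

-432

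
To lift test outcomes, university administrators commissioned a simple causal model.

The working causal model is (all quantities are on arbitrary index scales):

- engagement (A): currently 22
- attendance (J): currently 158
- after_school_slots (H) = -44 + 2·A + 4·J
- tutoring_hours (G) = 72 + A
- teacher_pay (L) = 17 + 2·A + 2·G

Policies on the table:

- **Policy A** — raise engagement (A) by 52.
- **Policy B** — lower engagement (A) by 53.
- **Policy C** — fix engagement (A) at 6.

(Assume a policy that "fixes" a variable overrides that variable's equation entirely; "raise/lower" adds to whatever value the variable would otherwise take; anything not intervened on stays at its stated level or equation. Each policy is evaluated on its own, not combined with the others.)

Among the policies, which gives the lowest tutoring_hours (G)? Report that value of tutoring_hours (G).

41

Policy A (A + 52):
  A = 22 + 52 = 74
  G = 72 + 74 = 146
Policy B (A − 53):
  A = 22 − 53 = -31
  G = 72 + (-31) = 41
Policy C (A := 6):
  A = 6
  G = 72 + 6 = 78
Comparing — Policy A: G=146, Policy B: G=41, Policy C: G=78. Lowest is 41 (Policy B).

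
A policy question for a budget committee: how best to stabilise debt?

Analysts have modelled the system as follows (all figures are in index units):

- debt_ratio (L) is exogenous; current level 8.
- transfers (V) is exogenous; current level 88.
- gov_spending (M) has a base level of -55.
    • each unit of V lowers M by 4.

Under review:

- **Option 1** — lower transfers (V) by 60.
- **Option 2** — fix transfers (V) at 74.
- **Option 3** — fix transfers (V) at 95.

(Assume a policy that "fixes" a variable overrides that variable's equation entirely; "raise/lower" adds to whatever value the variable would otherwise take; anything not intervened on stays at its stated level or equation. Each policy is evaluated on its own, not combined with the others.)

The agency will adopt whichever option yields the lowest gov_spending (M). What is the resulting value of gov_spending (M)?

-435

Option 1 (V − 60):
  V = 88 − 60 = 28
  M = -55 − 4·28 = -167
Option 2 (V := 74):
  V = 74
  M = -55 − 4·74 = -351
Option 3 (V := 95):
  V = 95
  M = -55 − 4·95 = -435
Comparing — Option 1: M=-167, Option 2: M=-351, Option 3: M=-435. Lowest is -435 (Option 3).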